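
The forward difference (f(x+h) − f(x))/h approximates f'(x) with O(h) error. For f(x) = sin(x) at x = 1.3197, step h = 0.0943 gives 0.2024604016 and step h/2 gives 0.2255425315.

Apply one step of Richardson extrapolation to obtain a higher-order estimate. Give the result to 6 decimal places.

Method order is 1; weight 2^1 = 2.
2^1×A(h/2) = 0.4510850630; minus A(h) gives 0.2486246614.
(2×0.2255425315 − 0.2024604016)/(2 − 1) = 0.2486246614

0.248625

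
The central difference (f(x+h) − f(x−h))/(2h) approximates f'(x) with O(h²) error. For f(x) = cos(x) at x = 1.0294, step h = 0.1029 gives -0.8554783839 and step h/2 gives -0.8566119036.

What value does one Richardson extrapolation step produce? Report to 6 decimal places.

-0.856990

The method has order 2: 2^2 = 4.
Numerator 4*A(h/2) − A(h) = 4*(-0.8566119036) − (-0.8554783839) = -2.5709692305
Denominator 4 − 1 = 3.
(-2.5709692305) ÷ 3 = -0.8569897435
Correction |R − A(h/2)| = 3.778e-04; gap |A(h/2) − A(h)| = 1.134e-03.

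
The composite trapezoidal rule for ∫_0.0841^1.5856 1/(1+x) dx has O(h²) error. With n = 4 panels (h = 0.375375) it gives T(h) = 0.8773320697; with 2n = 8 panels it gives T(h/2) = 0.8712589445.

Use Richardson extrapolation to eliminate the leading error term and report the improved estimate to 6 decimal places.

0.869235

r = 2: numerator weight 4, denominator 3.
A(h/2) − A(h) = 0.8712589445 − 0.8773320697 = -0.0060731252
Correction (A(h/2) − A(h))/(4 − 1) = (-0.0060731252)/3 = -0.0020243751
R = 0.8712589445 − 0.0020243751 = 0.8692345694
Gap between inputs: 6.073e-03; correction applied: −0.0020243751.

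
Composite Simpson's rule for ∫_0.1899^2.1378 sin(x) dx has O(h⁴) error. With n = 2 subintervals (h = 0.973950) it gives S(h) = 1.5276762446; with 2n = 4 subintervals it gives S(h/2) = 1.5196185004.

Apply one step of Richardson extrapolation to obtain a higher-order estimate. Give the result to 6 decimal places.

r = 4, so 2^r = 16.
16·1.5196185004 − 1.5276762446 = 22.7862197618
Divide by 2^4 − 1 = 15.
So the Richardson estimate is 1.5190813175.
Gap between inputs: 8.058e-03; correction applied: −0.0005371829.

1.519081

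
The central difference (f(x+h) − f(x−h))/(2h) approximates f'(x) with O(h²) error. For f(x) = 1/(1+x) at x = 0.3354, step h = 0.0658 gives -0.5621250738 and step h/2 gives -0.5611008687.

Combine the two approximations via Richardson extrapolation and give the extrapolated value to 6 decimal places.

-0.560759

Method order is 2; weight 2^2 = 4.
4·(-0.5611008687) = -2.2444034748; subtract (-0.5621250738) → -1.6822784010
Denominator 4 − 1 = 3.
R = (-1.6822784010)/3 = -0.5607594670
Correction |R − A(h/2)| = 3.414e-04; gap |A(h/2) − A(h)| = 1.024e-03.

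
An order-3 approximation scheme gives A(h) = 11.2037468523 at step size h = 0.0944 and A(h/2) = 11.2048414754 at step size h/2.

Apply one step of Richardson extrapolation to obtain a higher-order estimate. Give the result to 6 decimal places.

r = 3, so 2^r = 8.
Numerator 8*A(h/2) − A(h) = 8*11.2048414754 − 11.2037468523 = 78.4349849509
Divide by 2^3 − 1 = 7.
(8*11.2048414754 − 11.2037468523)/(8 − 1) = 11.2049978501

11.204998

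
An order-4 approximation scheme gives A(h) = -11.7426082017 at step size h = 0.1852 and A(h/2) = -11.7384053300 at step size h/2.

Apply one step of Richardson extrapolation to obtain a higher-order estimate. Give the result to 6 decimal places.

Leading term ∝ h^4; use weight 16 = 2^4.
Numerator 16 × A(h/2) − A(h) = 16 × (-11.7384053300) − (-11.7426082017) = -176.0718770783
Denominator 16 − 1 = 15.
(16 × (-11.7384053300) − (-11.7426082017))/(16 − 1) = -11.7381251386
Gap between inputs: 4.203e-03; correction applied: +0.0002801914.

-11.738125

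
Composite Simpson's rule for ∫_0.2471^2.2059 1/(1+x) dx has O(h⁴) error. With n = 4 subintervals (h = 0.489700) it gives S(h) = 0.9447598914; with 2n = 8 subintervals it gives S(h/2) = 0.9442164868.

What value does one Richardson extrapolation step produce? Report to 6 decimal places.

0.944180

Leading term ∝ h^4; use weight 16 = 2^4.
16·0.9442164868 = 15.1074637888; subtract 0.9447598914 → 14.1627038974
(16·0.9442164868 − 0.9447598914)/(16 − 1) = 0.9441802598
Shift from A(h/2): −0.0000362270.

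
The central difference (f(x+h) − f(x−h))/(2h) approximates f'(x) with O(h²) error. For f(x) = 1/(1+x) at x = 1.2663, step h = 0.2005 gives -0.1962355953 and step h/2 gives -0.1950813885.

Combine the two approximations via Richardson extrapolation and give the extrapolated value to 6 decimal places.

r = 2, so 2^r = 4.
Top: 4(-0.1950813885) − (-0.1962355953) = -0.5840899587
(4*(-0.1950813885) − (-0.1962355953))/(4 − 1) = -0.1946966529
Shift from A(h/2): +0.0003847356.

-0.194697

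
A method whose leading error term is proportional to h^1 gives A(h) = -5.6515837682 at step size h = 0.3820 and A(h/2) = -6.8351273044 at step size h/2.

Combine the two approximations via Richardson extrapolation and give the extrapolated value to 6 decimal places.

Error is O(h^1); halving h shrinks it by 2^1 = 2.
2×(-6.8351273044) = -13.6702546088; (-13.6702546088) − (-5.6515837682) = -8.0186708406
(2×(-6.8351273044) − (-5.6515837682))/(2 − 1) = -8.0186708406
Gap between inputs: 1.184e+00; correction applied: −1.1835435362.

-8.018671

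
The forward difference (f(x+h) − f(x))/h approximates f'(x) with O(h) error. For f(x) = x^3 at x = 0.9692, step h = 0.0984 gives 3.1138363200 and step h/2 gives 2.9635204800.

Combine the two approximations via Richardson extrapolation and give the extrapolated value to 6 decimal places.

2.813205

Leading term ∝ h^1; use weight 2 = 2^1.
Top: 2(2.9635204800) − (3.1138363200) = 2.8132046400
Denominator 2 − 1 = 1.
2.8132046400 ÷ 1 = 2.8132046400
Gap between inputs: 1.503e-01; correction applied: −0.1503158400.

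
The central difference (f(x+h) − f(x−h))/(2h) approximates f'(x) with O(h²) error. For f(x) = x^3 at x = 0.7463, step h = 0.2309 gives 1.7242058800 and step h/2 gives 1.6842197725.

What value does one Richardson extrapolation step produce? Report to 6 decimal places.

Error is O(h^2); halving h shrinks it by 2^2 = 4.
Numerator 4·A(h/2) − A(h) = 4·1.6842197725 − 1.7242058800 = 5.0126732100
Divide by 2^2 − 1 = 3.
So the Richardson estimate is 1.6708910700.

1.670891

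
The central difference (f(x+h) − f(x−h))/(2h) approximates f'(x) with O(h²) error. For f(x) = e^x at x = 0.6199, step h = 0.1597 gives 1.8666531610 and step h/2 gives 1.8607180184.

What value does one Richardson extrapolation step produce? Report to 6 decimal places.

1.858740

The method has order 2: 2^2 = 4.
4 × 1.8607180184 − 1.8666531610 = 5.5762189126
5.5762189126 ÷ 3 = 1.8587396375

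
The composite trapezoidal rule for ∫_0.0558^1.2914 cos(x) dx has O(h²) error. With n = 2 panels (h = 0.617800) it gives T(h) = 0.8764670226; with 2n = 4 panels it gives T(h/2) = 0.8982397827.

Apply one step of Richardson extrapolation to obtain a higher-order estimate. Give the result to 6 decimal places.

0.905497

With r = 2 the leading error scales as h^2, so the weight is 2^2 = 4.
4 × 0.8982397827 − 0.8764670226 = 2.7164921082
R = 2.7164921082/3 = 0.9054973694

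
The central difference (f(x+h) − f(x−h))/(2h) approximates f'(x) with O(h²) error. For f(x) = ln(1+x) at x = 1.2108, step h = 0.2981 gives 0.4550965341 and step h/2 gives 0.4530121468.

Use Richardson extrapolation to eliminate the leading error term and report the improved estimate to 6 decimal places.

Leading term ∝ h^2; use weight 4 = 2^2.
4*0.4530121468 − 0.4550965341 = 1.3569520531
R = 1.3569520531/3 = 0.4523173510

0.452317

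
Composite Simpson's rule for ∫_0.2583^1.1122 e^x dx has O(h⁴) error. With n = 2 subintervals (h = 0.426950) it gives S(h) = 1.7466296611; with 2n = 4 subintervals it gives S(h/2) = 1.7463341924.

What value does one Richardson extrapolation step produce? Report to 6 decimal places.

1.746314

Leading term ∝ h^4; use weight 16 = 2^4.
Weighted: 27.9413470784 − 1.7466296611 = 26.1947174173
Extrapolated: 26.1947174173 / 15 = 1.7463144945
Correction |R − A(h/2)| = 1.970e-05; gap |A(h/2) − A(h)| = 2.955e-04.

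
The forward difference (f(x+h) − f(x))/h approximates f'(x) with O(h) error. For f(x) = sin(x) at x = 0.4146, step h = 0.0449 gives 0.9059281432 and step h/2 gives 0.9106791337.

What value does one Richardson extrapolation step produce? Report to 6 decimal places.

0.915430

Method order is 1; weight 2^1 = 2.
2*0.9106791337 = 1.8213582674; 1.8213582674 − 0.9059281432 = 0.9154301242
(2*0.9106791337 − 0.9059281432)/(2 − 1) = 0.9154301242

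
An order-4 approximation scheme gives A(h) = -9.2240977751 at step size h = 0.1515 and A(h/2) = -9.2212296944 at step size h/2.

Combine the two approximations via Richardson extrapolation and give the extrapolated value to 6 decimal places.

-9.221038

Order 4 gives 2^r = 16 and 2^r − 1 = 15.
A(h/2) − A(h) = -9.2212296944 − (-9.2240977751) = 0.0028680807
Correction (A(h/2) − A(h))/(16 − 1) = 0.0028680807/15 = 0.0001912054
R = -9.2212296944 + 0.0001912054 = -9.2210384890
Shift from A(h/2): +0.0001912054.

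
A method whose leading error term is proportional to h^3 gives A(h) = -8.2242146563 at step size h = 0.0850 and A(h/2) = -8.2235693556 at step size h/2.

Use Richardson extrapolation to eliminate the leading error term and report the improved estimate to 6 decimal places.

The method has order 3: 2^3 = 8.
Top: 8(-8.2235693556) − (-8.2242146563) = -57.5643401885
Divide by 2^3 − 1 = 7.
(8 × (-8.2235693556) − (-8.2242146563))/(8 − 1) = -8.2234771698

-8.223477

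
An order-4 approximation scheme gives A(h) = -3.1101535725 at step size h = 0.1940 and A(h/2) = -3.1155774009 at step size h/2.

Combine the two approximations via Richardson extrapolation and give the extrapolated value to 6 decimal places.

Order 4 gives 2^r = 16 and 2^r − 1 = 15.
16·(-3.1155774009) = -49.8492384144; subtract (-3.1101535725) → -46.7390848419
Denominator 16 − 1 = 15.
Result: -3.1159389895
Gap between inputs: 5.424e-03; correction applied: −0.0003615886.

-3.115939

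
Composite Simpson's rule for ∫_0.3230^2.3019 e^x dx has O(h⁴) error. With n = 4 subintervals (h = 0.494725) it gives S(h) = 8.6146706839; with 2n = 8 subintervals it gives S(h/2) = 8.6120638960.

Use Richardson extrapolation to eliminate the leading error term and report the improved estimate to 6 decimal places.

8.611890

Method order is 4; weight 2^4 = 16.
A(h/2) − A(h) = 8.6120638960 − 8.6146706839 = -0.0026067879
Correction (A(h/2) − A(h))/(16 − 1) = (-0.0026067879)/15 = -0.0001737859
R = 8.6120638960 − 0.0001737859 = 8.6118901101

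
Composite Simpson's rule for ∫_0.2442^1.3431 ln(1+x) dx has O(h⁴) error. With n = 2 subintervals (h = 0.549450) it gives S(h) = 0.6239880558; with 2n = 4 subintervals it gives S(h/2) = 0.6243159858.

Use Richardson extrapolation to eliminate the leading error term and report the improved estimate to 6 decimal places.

0.624338

The method has order 4: 2^4 = 16.
16·0.6243159858 − 0.6239880558 = 9.3650677170
9.3650677170 ÷ 15 = 0.6243378478
Shift from A(h/2): +0.0000218620.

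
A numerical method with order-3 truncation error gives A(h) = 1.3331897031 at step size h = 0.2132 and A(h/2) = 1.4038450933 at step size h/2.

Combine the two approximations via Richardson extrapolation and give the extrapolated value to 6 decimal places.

1.413939

Error is O(h^3); halving h shrinks it by 2^3 = 8.
A(h/2) − A(h) = 1.4038450933 − 1.3331897031 = 0.0706553902
Divide by 2^3 − 1 = 7: 0.0706553902/7 = 0.0100936272
R = A(h/2) + (A(h/2) − A(h))/7 = 1.4038450933 + 0.0100936272 = 1.4139387205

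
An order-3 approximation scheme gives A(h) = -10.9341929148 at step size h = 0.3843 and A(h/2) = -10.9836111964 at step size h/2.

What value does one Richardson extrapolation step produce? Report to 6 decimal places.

-10.990671

r = 3, so 2^r = 8.
Top: 8(-10.9836111964) − (-10.9341929148) = -76.9346966564
Divide by 2^3 − 1 = 7.
R = (-76.9346966564)/7 = -10.9906709509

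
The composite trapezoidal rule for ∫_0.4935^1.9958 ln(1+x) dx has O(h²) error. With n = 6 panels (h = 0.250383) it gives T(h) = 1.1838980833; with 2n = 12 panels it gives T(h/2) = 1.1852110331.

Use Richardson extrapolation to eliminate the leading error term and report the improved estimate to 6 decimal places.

With r = 2 the leading error scales as h^2, so the weight is 2^2 = 4.
A(h/2) − A(h) = 1.1852110331 − 1.1838980833 = 0.0013129498
Divide by 2^2 − 1 = 3: 0.0013129498/3 = 0.0004376499
R = A(h/2) + (A(h/2) − A(h))/3 = 1.1852110331 + 0.0004376499 = 1.1856486830

1.185649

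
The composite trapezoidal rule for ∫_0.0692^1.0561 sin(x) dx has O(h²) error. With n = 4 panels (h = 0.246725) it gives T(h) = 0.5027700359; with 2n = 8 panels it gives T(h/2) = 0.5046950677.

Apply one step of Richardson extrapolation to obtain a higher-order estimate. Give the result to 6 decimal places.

0.505337

r = 2, so 2^r = 4.
Numerator 4*A(h/2) − A(h) = 4*0.5046950677 − 0.5027700359 = 1.5160102349
Divide by 2^2 − 1 = 3.
R = 1.5160102349/3 = 0.5053367450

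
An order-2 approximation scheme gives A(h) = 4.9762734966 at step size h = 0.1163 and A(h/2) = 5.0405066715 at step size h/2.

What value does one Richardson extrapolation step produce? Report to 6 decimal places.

r = 2: numerator weight 4, denominator 3.
Numerator 4*A(h/2) − A(h) = 4*5.0405066715 − 4.9762734966 = 15.1857531894
R = 15.1857531894/3 = 5.0619177298

5.061918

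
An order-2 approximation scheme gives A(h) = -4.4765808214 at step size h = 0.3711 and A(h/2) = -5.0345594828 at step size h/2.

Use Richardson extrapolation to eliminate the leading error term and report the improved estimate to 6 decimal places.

-5.220552

The method has order 2: 2^2 = 4.
Top: 4(-5.0345594828) − (-4.4765808214) = -15.6616571098
Denominator 4 − 1 = 3.
Extrapolated: (-15.6616571098) / 3 = -5.2205523699
Shift from A(h/2): −0.1859928871.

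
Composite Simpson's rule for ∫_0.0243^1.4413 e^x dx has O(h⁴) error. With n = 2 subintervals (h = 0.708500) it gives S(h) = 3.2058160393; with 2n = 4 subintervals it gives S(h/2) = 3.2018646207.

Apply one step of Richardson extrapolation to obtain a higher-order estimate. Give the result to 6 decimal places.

Error is O(h^4); halving h shrinks it by 2^4 = 16.
A(h/2) − A(h) = 3.2018646207 − 3.2058160393 = -0.0039514186
Correction (A(h/2) − A(h))/(16 − 1) = (-0.0039514186)/15 = -0.0002634279
R = 3.2018646207 − 0.0002634279 = 3.2016011928

3.201601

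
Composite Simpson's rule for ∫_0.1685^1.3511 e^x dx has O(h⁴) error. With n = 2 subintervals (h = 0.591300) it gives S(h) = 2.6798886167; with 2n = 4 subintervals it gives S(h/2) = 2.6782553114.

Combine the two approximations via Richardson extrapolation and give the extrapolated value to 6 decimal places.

Error is O(h^4); halving h shrinks it by 2^4 = 16.
A(h/2) − A(h) = 2.6782553114 − 2.6798886167 = -0.0016333053
Divide by 2^4 − 1 = 15: (-0.0016333053)/15 = -0.0001088870
R = A(h/2) + (A(h/2) − A(h))/15 = 2.6782553114 − 0.0001088870 = 2.6781464244

2.678146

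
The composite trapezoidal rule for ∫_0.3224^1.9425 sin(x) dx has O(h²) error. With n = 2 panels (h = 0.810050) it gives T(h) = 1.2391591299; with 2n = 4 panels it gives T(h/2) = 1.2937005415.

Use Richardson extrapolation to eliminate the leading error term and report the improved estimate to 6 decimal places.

With r = 2 the leading error scales as h^2, so the weight is 2^2 = 4.
4 × 1.2937005415 = 5.1748021660; 5.1748021660 − 1.2391591299 = 3.9356430361
Extrapolated: 3.9356430361 / 3 = 1.3118810120
Gap between inputs: 5.454e-02; correction applied: +0.0181804705.

1.311881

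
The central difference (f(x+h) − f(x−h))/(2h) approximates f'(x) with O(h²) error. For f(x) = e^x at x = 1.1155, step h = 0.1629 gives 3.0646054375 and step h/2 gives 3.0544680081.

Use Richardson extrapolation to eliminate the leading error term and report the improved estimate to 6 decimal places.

3.051089

Leading term ∝ h^2; use weight 4 = 2^2.
4 × 3.0544680081 = 12.2178720324; 12.2178720324 − 3.0646054375 = 9.1532665949
Denominator 4 − 1 = 3.
Extrapolated: 9.1532665949 / 3 = 3.0510888650
Gap between inputs: 1.014e-02; correction applied: −0.0033791431.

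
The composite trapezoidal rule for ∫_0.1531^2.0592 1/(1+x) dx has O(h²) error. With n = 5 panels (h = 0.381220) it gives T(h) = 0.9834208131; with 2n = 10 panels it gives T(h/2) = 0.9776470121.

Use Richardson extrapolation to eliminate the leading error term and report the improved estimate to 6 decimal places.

With r = 2 the leading error scales as h^2, so the weight is 2^2 = 4.
4 × 0.9776470121 = 3.9105880484; 3.9105880484 − 0.9834208131 = 2.9271672353
Divide by 2^2 − 1 = 3.
So the Richardson estimate is 0.9757224118.

0.975722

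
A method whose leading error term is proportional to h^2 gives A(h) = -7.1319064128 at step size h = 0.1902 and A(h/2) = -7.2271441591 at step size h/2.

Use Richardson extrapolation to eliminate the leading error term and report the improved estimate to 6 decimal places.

r = 2: numerator weight 4, denominator 3.
4×(-7.2271441591) = -28.9085766364; (-28.9085766364) − (-7.1319064128) = -21.7766702236
(4×(-7.2271441591) − (-7.1319064128))/(4 − 1) = -7.2588900745
Shift from A(h/2): −0.0317459154.

-7.258890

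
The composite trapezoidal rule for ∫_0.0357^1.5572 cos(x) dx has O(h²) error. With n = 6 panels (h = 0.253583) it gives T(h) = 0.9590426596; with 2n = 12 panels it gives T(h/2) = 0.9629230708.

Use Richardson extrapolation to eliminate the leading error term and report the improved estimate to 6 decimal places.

0.964217

The method has order 2: 2^2 = 4.
A(h/2) − A(h) = 0.9629230708 − 0.9590426596 = 0.0038804112
Divide by 2^2 − 1 = 3: 0.0038804112/3 = 0.0012934704
R = 0.9629230708 + 0.0012934704 = 0.9642165412
Correction |R − A(h/2)| = 1.293e-03; gap |A(h/2) − A(h)| = 3.880e-03.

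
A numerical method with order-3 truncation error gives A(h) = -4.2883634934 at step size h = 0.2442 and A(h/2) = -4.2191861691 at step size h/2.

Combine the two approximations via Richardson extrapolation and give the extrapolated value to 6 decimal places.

The method has order 3: 2^3 = 8.
Weighted: (-33.7534893528) − (-4.2883634934) = -29.4651258594
R = (-29.4651258594)/7 = -4.2093036942

-4.209304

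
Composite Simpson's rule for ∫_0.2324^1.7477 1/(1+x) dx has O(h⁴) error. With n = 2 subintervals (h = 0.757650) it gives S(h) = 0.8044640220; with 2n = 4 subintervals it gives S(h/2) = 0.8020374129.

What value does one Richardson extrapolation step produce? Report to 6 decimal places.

Leading term ∝ h^4; use weight 16 = 2^4.
2^4*A(h/2) = 12.8325986064; minus A(h) gives 12.0281345844.
R = 12.0281345844/15 = 0.8018756390
Gap between inputs: 2.427e-03; correction applied: −0.0001617739.

0.801876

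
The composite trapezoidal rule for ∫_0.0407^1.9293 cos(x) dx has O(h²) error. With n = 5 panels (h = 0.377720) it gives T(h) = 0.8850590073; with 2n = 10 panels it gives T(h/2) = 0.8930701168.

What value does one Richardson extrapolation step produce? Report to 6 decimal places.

0.895740

Leading term ∝ h^2; use weight 4 = 2^2.
A(h/2) − A(h) = 0.8930701168 − 0.8850590073 = 0.0080111095
Divide by 2^2 − 1 = 3: 0.0080111095/3 = 0.0026703698
R = 0.8930701168 + 0.0026703698 = 0.8957404866
Correction |R − A(h/2)| = 2.670e-03; gap |A(h/2) − A(h)| = 8.011e-03.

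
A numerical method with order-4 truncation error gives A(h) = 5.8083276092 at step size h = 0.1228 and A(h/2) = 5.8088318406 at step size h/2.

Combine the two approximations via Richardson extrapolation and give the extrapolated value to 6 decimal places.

r = 4: numerator weight 16, denominator 15.
Numerator 16 × A(h/2) − A(h) = 16 × 5.8088318406 − 5.8083276092 = 87.1329818404
Denominator 16 − 1 = 15.
R = 87.1329818404/15 = 5.8088654560
Correction |R − A(h/2)| = 3.362e-05; gap |A(h/2) − A(h)| = 5.042e-04.

5.808865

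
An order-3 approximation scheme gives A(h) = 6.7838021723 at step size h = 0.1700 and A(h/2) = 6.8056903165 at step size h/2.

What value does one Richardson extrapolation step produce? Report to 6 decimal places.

r = 3, so 2^r = 8.
8·6.8056903165 − 6.7838021723 = 47.6617203597
Divide by 2^3 − 1 = 7.
R = 47.6617203597/7 = 6.8088171942
Gap between inputs: 2.189e-02; correction applied: +0.0031268777.

6.808817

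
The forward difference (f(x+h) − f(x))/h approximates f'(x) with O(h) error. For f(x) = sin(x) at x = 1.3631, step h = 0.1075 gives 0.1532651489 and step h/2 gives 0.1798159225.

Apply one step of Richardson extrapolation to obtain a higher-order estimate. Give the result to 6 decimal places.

r = 1, so 2^r = 2.
Top: 2(0.1798159225) − (0.1532651489) = 0.2063666961
(2×0.1798159225 − 0.1532651489)/(2 − 1) = 0.2063666961

0.206367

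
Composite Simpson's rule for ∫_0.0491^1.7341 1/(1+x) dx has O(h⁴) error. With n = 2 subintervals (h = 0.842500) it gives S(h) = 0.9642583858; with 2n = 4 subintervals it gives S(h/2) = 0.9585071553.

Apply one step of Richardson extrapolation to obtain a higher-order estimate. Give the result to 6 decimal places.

r = 4: numerator weight 16, denominator 15.
A(h/2) − A(h) = 0.9585071553 − 0.9642583858 = -0.0057512305
Divide by 2^4 − 1 = 15: (-0.0057512305)/15 = -0.0003834154
R = A(h/2) + (A(h/2) − A(h))/15 = 0.9585071553 − 0.0003834154 = 0.9581237399
Gap between inputs: 5.751e-03; correction applied: −0.0003834154.

0.958124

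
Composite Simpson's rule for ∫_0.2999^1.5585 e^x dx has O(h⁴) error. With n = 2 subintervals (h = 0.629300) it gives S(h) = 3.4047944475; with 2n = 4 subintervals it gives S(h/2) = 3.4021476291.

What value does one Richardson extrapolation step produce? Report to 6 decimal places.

3.401971

Method order is 4; weight 2^4 = 16.
Difference of the inputs: 3.4021476291 − 3.4047944475 = -0.0026468184
Divide by 2^4 − 1 = 15: (-0.0026468184)/15 = -0.0001764546
R = 3.4021476291 − 0.0001764546 = 3.4019711745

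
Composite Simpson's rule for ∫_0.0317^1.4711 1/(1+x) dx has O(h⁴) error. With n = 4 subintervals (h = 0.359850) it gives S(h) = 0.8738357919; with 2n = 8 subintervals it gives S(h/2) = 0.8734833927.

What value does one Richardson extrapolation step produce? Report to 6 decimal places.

Method order is 4; weight 2^4 = 16.
16 × 0.8734833927 − 0.8738357919 = 13.1018984913
Denominator 16 − 1 = 15.
Extrapolated: 13.1018984913 / 15 = 0.8734598994
Gap between inputs: 3.524e-04; correction applied: −0.0000234933.

0.873460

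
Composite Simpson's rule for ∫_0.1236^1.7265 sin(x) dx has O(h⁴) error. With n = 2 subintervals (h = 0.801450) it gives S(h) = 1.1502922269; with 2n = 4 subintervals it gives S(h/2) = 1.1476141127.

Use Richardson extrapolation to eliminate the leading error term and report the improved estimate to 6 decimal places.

1.147436

Leading term ∝ h^4; use weight 16 = 2^4.
16·1.1476141127 = 18.3618258032; 18.3618258032 − 1.1502922269 = 17.2115335763
Denominator 16 − 1 = 15.
R = 17.2115335763/15 = 1.1474355718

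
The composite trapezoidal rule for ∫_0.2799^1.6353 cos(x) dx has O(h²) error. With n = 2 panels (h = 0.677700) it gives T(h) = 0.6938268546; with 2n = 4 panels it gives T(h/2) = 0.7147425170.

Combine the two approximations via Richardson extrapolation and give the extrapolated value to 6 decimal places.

0.721714

With r = 2 the leading error scales as h^2, so the weight is 2^2 = 4.
4×0.7147425170 = 2.8589700680; subtract 0.6938268546 → 2.1651432134
Denominator 4 − 1 = 3.
Extrapolated: 2.1651432134 / 3 = 0.7217144045
Shift from A(h/2): +0.0069718875.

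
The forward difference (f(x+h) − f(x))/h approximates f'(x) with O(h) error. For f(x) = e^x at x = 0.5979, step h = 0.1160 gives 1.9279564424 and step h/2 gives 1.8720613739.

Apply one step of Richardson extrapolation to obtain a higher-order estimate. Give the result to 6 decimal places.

Error is O(h^1); halving h shrinks it by 2^1 = 2.
Difference of the inputs: 1.8720613739 − 1.9279564424 = -0.0558950685
Correction (A(h/2) − A(h))/(2 − 1) = (-0.0558950685)/1 = -0.0558950685
R = A(h/2) + (A(h/2) − A(h))/1 = 1.8720613739 − 0.0558950685 = 1.8161663054

1.816166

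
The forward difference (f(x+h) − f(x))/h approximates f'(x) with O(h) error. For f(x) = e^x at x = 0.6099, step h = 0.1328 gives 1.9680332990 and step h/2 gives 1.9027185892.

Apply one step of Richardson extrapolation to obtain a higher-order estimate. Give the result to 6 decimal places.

1.837404

Order 1 gives 2^r = 2 and 2^r − 1 = 1.
Weighted: 3.8054371784 − 1.9680332990 = 1.8374038794
Denominator 2 − 1 = 1.
Result: 1.8374038794
Gap between inputs: 6.531e-02; correction applied: −0.0653147098.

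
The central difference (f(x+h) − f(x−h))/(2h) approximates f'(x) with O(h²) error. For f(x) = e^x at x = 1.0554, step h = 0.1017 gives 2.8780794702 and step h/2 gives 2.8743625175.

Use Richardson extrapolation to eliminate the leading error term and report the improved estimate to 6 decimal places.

Method order is 2; weight 2^2 = 4.
Numerator 4·A(h/2) − A(h) = 4·2.8743625175 − 2.8780794702 = 8.6193705998
Divide by 2^2 − 1 = 3.
8.6193705998 ÷ 3 = 2.8731235333

2.873124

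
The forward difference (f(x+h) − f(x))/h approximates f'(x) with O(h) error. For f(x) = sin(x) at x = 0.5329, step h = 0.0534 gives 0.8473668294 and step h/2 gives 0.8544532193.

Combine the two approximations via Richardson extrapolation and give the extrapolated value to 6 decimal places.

Method order is 1; weight 2^1 = 2.
2 × 0.8544532193 − 0.8473668294 = 0.8615396092
Divide by 2^1 − 1 = 1.
Extrapolated: 0.8615396092 / 1 = 0.8615396092
Shift from A(h/2): +0.0070863899.

0.861540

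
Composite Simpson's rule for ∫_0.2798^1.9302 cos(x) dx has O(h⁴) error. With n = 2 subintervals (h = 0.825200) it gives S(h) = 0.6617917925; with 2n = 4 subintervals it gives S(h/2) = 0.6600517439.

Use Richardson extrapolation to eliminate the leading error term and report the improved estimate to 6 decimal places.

Method order is 4; weight 2^4 = 16.
16*0.6600517439 = 10.5608279024; subtract 0.6617917925 → 9.8990361099
Denominator 16 − 1 = 15.
(16*0.6600517439 − 0.6617917925)/(16 − 1) = 0.6599357407

0.659936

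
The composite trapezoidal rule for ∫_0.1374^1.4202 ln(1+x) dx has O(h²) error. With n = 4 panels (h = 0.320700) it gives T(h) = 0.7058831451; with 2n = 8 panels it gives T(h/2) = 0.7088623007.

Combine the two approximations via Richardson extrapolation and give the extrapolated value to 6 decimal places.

0.709855

Method order is 2; weight 2^2 = 4.
Numerator 4*A(h/2) − A(h) = 4*0.7088623007 − 0.7058831451 = 2.1295660577
R = 2.1295660577/3 = 0.7098553526
Gap between inputs: 2.979e-03; correction applied: +0.0009930519.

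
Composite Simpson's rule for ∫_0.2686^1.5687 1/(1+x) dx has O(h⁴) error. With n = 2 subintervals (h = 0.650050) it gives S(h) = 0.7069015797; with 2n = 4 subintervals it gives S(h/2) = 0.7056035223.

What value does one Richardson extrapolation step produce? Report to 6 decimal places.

With r = 4 the leading error scales as h^4, so the weight is 2^4 = 16.
16·0.7056035223 − 0.7069015797 = 10.5827547771
Divide by 2^4 − 1 = 15.
(16·0.7056035223 − 0.7069015797)/(16 − 1) = 0.7055169851
Gap between inputs: 1.298e-03; correction applied: −0.0000865372.

0.705517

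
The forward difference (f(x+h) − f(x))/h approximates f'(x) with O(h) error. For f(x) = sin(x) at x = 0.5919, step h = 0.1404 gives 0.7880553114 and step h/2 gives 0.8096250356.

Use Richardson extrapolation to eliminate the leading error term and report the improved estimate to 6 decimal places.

Error is O(h^1); halving h shrinks it by 2^1 = 2.
2×0.8096250356 = 1.6192500712; subtract 0.7880553114 → 0.8311947598
Denominator 2 − 1 = 1.
R = 0.8311947598/1 = 0.8311947598

0.831195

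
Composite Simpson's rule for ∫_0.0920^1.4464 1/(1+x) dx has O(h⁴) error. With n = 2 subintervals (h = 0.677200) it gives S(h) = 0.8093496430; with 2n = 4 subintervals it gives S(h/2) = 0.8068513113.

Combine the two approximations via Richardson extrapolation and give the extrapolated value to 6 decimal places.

0.806685

Error is O(h^4); halving h shrinks it by 2^4 = 16.
2^4 × A(h/2) = 12.9096209808; minus A(h) gives 12.1002713378.
Divide by 2^4 − 1 = 15.
Result: 0.8066847559
Correction |R − A(h/2)| = 1.666e-04; gap |A(h/2) − A(h)| = 2.498e-03.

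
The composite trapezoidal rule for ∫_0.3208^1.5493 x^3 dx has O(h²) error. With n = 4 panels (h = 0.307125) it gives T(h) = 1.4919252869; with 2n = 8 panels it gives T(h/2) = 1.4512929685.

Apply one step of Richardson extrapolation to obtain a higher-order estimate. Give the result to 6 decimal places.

Leading term ∝ h^2; use weight 4 = 2^2.
Weighted: 5.8051718740 − 1.4919252869 = 4.3132465871
4.3132465871 ÷ 3 = 1.4377488624

1.437749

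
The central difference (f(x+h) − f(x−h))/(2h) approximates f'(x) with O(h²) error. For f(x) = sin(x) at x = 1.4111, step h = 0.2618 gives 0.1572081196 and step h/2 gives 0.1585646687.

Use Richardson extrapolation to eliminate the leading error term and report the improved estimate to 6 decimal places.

Leading term ∝ h^2; use weight 4 = 2^2.
Numerator 4*A(h/2) − A(h) = 4*0.1585646687 − 0.1572081196 = 0.4770505552
Denominator 4 − 1 = 3.
Result: 0.1590168517

0.159017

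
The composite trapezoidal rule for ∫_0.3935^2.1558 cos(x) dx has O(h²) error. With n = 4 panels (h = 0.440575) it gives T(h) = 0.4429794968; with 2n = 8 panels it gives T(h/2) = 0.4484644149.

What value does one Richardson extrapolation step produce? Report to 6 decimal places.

0.450293

With r = 2 the leading error scales as h^2, so the weight is 2^2 = 4.
A(h/2) − A(h) = 0.4484644149 − 0.4429794968 = 0.0054849181
Correction (A(h/2) − A(h))/(4 − 1) = 0.0054849181/3 = 0.0018283060
R = A(h/2) + (A(h/2) − A(h))/3 = 0.4484644149 + 0.0018283060 = 0.4502927209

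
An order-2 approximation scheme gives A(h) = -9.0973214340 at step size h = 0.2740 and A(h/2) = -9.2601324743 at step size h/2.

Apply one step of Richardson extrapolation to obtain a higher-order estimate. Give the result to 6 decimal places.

-9.314403

Order 2 gives 2^r = 4 and 2^r − 1 = 3.
Numerator 4×A(h/2) − A(h) = 4×(-9.2601324743) − (-9.0973214340) = -27.9432084632
Divide by 2^2 − 1 = 3.
(4×(-9.2601324743) − (-9.0973214340))/(4 − 1) = -9.3144028211
Correction |R − A(h/2)| = 5.427e-02; gap |A(h/2) − A(h)| = 1.628e-01.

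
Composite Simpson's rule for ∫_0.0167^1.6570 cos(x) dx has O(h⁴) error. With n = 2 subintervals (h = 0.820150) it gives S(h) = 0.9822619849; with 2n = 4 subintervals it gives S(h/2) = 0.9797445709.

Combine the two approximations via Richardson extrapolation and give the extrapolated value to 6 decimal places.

0.979577

r = 4, so 2^r = 16.
16 × 0.9797445709 = 15.6759131344; 15.6759131344 − 0.9822619849 = 14.6936511495
(16 × 0.9797445709 − 0.9822619849)/(16 − 1) = 0.9795767433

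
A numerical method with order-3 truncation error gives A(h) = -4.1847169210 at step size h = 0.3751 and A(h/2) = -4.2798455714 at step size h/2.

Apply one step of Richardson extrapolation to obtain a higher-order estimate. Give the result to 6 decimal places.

Error is O(h^3); halving h shrinks it by 2^3 = 8.
Difference of the inputs: -4.2798455714 − (-4.1847169210) = -0.0951286504
Correction (A(h/2) − A(h))/(8 − 1) = (-0.0951286504)/7 = -0.0135898072
R = A(h/2) + (A(h/2) − A(h))/7 = -4.2798455714 − 0.0135898072 = -4.2934353786
Correction |R − A(h/2)| = 1.359e-02; gap |A(h/2) − A(h)| = 9.513e-02.

-4.293435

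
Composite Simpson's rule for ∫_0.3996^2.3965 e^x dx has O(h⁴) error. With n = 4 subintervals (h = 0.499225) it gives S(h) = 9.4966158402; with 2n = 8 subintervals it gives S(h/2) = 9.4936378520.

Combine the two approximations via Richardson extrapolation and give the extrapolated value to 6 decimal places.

9.493439

r = 4, so 2^r = 16.
16·9.4936378520 = 151.8982056320; subtract 9.4966158402 → 142.4015897918
Divide by 2^4 − 1 = 15.
So the Richardson estimate is 9.4934393195.
Correction |R − A(h/2)| = 1.985e-04; gap |A(h/2) − A(h)| = 2.978e-03.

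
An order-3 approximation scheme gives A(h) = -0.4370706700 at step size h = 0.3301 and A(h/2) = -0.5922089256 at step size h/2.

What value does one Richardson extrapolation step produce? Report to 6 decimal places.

With r = 3 the leading error scales as h^3, so the weight is 2^3 = 8.
Weighted: (-4.7376714048) − (-0.4370706700) = -4.3006007348
Denominator 8 − 1 = 7.
So the Richardson estimate is -0.6143715335.
Shift from A(h/2): −0.0221626079.

-0.614372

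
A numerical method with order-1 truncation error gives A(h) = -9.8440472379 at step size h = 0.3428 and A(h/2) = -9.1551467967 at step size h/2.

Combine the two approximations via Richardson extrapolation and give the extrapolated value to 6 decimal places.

The method has order 1: 2^1 = 2.
A(h/2) − A(h) = -9.1551467967 − (-9.8440472379) = 0.6889004412
Correction (A(h/2) − A(h))/(2 − 1) = 0.6889004412/1 = 0.6889004412
R = A(h/2) + (A(h/2) − A(h))/1 = -9.1551467967 + 0.6889004412 = -8.4662463555

-8.466246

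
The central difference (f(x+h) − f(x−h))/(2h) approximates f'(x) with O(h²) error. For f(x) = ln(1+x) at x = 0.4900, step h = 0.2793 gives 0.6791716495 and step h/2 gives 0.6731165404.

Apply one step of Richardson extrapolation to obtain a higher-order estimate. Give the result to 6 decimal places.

The method has order 2: 2^2 = 4.
2^2×A(h/2) = 2.6924661616; minus A(h) gives 2.0132945121.
(4×0.6731165404 − 0.6791716495)/(4 − 1) = 0.6710981707

0.671098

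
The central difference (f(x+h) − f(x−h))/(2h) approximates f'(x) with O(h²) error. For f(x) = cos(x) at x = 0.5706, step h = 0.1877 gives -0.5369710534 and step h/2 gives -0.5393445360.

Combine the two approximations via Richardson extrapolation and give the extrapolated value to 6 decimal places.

The method has order 2: 2^2 = 4.
A(h/2) − A(h) = -0.5393445360 − (-0.5369710534) = -0.0023734826
Divide by 2^2 − 1 = 3: (-0.0023734826)/3 = -0.0007911609
R = A(h/2) + (A(h/2) − A(h))/3 = -0.5393445360 − 0.0007911609 = -0.5401356969
Shift from A(h/2): −0.0007911609.

-0.540136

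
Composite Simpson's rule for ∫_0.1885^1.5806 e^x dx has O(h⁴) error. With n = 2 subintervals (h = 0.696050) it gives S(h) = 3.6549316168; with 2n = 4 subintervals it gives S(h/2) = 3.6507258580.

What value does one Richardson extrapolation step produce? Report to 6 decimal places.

3.650445

The method has order 4: 2^4 = 16.
16·3.6507258580 = 58.4116137280; 58.4116137280 − 3.6549316168 = 54.7566821112
Divide by 2^4 − 1 = 15.
R = 54.7566821112/15 = 3.6504454741
Shift from A(h/2): −0.0002803839.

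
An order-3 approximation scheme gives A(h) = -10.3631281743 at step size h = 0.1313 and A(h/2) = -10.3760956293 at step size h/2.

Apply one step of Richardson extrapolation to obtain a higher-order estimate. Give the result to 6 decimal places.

-10.377948

The method has order 3: 2^3 = 8.
8 × (-10.3760956293) − (-10.3631281743) = -72.6456368601
Divide by 2^3 − 1 = 7.
R = (-72.6456368601)/7 = -10.3779481229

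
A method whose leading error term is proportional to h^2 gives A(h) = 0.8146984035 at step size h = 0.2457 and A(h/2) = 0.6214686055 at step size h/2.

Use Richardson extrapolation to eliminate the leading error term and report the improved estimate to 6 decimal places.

Leading term ∝ h^2; use weight 4 = 2^2.
2^2·A(h/2) = 2.4858744220; minus A(h) gives 1.6711760185.
Denominator 4 − 1 = 3.
Result: 0.5570586728

0.557059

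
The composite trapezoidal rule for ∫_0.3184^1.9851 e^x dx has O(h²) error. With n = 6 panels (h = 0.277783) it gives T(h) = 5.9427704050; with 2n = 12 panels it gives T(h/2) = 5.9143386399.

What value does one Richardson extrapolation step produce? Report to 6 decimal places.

5.904861

r = 2: numerator weight 4, denominator 3.
4×5.9143386399 = 23.6573545596; subtract 5.9427704050 → 17.7145841546
Divide by 2^2 − 1 = 3.
Extrapolated: 17.7145841546 / 3 = 5.9048613849
Correction |R − A(h/2)| = 9.477e-03; gap |A(h/2) − A(h)| = 2.843e-02.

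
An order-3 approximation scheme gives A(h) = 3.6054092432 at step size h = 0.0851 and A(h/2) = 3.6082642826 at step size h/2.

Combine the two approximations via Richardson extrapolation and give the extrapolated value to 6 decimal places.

3.608672

With r = 3 the leading error scales as h^3, so the weight is 2^3 = 8.
8*3.6082642826 − 3.6054092432 = 25.2607050176
Divide by 2^3 − 1 = 7.
25.2607050176 ÷ 7 = 3.6086721454
Correction |R − A(h/2)| = 4.079e-04; gap |A(h/2) − A(h)| = 2.855e-03.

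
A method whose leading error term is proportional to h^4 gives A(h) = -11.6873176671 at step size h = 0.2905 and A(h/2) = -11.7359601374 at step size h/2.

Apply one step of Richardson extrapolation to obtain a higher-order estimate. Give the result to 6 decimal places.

r = 4: numerator weight 16, denominator 15.
Difference of the inputs: -11.7359601374 − (-11.6873176671) = -0.0486424703
Divide by 2^4 − 1 = 15: (-0.0486424703)/15 = -0.0032428314
R = A(h/2) + (A(h/2) − A(h))/15 = -11.7359601374 − 0.0032428314 = -11.7392029688
Gap between inputs: 4.864e-02; correction applied: −0.0032428314.

-11.739203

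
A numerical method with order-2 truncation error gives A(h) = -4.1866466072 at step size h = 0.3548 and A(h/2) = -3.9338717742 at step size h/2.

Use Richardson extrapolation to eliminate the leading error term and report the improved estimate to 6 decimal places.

-3.849613

r = 2: numerator weight 4, denominator 3.
4 × (-3.9338717742) − (-4.1866466072) = -11.5488404896
(4 × (-3.9338717742) − (-4.1866466072))/(4 − 1) = -3.8496134965
Gap between inputs: 2.528e-01; correction applied: +0.0842582777.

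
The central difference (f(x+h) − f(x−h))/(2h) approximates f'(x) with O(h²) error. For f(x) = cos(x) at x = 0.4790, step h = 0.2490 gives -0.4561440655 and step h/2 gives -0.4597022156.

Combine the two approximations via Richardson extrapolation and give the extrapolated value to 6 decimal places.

The method has order 2: 2^2 = 4.
A(h/2) − A(h) = -0.4597022156 − (-0.4561440655) = -0.0035581501
Divide by 2^2 − 1 = 3: (-0.0035581501)/3 = -0.0011860500
R = -0.4597022156 − 0.0011860500 = -0.4608882656

-0.460888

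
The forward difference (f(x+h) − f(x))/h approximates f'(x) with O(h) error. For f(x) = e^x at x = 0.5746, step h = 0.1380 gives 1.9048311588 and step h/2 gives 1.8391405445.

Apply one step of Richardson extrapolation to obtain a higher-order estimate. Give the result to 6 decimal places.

1.773450

Error is O(h^1); halving h shrinks it by 2^1 = 2.
Weighted: 3.6782810890 − 1.9048311588 = 1.7734499302
Denominator 2 − 1 = 1.
Extrapolated: 1.7734499302 / 1 = 1.7734499302
Gap between inputs: 6.569e-02; correction applied: −0.0656906143.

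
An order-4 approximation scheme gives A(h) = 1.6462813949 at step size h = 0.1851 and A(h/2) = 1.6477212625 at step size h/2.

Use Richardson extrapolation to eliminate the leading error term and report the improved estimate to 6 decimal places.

r = 4: numerator weight 16, denominator 15.
Top: 16(1.6477212625) − (1.6462813949) = 24.7172588051
R = 24.7172588051/15 = 1.6478172537

1.647817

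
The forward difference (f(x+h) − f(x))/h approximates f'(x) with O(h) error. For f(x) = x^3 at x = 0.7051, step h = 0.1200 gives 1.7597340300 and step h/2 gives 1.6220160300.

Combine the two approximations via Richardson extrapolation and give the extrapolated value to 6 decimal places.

1.484298

Method order is 1; weight 2^1 = 2.
2*1.6220160300 = 3.2440320600; 3.2440320600 − 1.7597340300 = 1.4842980300
Extrapolated: 1.4842980300 / 1 = 1.4842980300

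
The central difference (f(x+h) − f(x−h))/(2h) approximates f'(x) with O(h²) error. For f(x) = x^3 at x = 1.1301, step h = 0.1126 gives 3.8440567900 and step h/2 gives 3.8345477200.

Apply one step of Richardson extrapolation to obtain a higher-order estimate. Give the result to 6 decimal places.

Leading term ∝ h^2; use weight 4 = 2^2.
Weighted: 15.3381908800 − 3.8440567900 = 11.4941340900
Extrapolated: 11.4941340900 / 3 = 3.8313780300

3.831378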